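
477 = 477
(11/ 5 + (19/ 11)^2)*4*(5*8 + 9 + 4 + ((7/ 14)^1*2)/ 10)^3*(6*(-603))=-849372477153984/ 75625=-11231371598.73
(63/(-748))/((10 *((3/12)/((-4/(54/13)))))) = 91/2805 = 0.03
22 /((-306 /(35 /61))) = -385 /9333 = -0.04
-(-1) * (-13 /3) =-4.33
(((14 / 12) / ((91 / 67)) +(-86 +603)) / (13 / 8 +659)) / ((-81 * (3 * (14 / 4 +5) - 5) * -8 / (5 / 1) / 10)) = 403930 / 136901583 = 0.00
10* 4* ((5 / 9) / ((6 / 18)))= 200 / 3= 66.67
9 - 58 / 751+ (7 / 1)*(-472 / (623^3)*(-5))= 231477638541 / 25942154231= 8.92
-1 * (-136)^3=2515456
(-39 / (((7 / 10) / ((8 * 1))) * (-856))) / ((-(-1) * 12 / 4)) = 130 / 749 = 0.17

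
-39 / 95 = -0.41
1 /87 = 0.01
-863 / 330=-2.62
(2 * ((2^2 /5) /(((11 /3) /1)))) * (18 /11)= 432 /605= 0.71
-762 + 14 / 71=-54088 / 71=-761.80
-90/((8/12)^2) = -405/2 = -202.50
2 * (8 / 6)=2.67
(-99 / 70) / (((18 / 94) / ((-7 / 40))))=517 / 400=1.29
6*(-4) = -24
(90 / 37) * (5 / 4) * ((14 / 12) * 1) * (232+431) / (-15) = -23205 / 148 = -156.79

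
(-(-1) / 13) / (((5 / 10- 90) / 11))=-22 / 2327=-0.01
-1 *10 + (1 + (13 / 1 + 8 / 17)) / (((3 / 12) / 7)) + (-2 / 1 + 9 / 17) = 6693 / 17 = 393.71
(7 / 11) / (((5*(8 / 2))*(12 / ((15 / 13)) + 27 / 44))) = 7 / 2423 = 0.00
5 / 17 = 0.29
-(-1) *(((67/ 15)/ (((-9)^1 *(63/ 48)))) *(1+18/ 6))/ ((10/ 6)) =-4288/ 4725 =-0.91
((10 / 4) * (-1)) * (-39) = 195 / 2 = 97.50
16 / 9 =1.78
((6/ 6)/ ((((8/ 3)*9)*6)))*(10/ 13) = 5/ 936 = 0.01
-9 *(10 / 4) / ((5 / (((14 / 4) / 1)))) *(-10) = 315 / 2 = 157.50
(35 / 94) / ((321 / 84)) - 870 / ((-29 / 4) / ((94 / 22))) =28368950 / 55319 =512.82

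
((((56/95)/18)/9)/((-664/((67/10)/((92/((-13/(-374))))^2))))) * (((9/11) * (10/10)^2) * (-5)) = 79261/3696713067421440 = 0.00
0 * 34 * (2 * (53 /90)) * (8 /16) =0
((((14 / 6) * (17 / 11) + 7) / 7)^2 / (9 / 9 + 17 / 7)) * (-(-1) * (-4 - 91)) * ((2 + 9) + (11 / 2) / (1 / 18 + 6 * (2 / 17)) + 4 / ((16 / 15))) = -8511584375 / 6089688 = -1397.70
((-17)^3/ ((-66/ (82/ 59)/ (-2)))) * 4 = -1611464/ 1947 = -827.67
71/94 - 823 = -77291/94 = -822.24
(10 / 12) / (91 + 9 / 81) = 3 / 328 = 0.01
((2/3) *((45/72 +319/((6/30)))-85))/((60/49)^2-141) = -29016085/4019292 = -7.22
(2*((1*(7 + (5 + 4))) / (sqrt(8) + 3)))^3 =3244032 - 2293760*sqrt(2) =165.50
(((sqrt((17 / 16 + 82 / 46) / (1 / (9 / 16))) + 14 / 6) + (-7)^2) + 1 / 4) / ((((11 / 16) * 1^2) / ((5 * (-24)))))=-99040 / 11 - 360 * sqrt(24081) / 253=-9224.45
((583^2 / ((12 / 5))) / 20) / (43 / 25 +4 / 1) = 772475 / 624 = 1237.94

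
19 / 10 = 1.90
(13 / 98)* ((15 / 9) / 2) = 0.11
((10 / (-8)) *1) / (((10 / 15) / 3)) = -5.62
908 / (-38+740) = 454 / 351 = 1.29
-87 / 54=-29 / 18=-1.61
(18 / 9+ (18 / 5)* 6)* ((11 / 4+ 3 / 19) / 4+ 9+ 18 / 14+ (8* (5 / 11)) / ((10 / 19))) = 24751267 / 58520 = 422.95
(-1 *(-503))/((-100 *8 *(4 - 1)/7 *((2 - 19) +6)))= 3521/26400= 0.13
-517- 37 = -554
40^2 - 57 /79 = 126343 /79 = 1599.28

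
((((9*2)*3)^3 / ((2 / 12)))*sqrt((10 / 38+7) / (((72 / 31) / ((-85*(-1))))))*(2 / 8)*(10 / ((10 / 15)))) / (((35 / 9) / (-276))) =-293355432*sqrt(3454485) / 133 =-4099530756.38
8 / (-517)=-8 / 517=-0.02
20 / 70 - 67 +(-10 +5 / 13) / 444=-2696399 / 40404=-66.74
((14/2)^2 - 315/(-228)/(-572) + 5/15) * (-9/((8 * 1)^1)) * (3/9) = -6433541/347776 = -18.50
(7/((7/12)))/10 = 6/5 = 1.20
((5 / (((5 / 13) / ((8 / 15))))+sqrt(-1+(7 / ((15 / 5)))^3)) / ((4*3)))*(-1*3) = -26 / 15- sqrt(237) / 18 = -2.59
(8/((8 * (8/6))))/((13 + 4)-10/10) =3/64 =0.05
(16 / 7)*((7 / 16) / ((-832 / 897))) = -69 / 64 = -1.08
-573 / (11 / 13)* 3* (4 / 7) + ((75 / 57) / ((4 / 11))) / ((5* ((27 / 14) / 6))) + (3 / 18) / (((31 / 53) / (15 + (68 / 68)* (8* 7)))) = -929337779 / 816354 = -1138.40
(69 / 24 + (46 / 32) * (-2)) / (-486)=0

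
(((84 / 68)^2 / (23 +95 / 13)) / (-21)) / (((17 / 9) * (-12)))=819 / 7742888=0.00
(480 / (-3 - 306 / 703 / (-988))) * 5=-277825600 / 347231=-800.12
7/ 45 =0.16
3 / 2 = 1.50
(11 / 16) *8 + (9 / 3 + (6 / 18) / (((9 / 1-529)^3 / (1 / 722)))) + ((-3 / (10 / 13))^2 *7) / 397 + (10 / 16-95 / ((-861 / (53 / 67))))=7347239559265380909 / 774987030633088000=9.48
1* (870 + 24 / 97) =84414 / 97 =870.25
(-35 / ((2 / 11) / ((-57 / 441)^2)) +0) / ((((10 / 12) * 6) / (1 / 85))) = -3971 / 524790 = -0.01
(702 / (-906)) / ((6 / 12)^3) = -936 / 151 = -6.20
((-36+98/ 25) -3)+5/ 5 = -852/ 25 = -34.08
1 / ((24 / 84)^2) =12.25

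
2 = 2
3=3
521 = 521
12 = 12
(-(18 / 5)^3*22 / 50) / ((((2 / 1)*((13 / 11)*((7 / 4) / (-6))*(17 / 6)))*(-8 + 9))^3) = 31870270181376 / 11569669759375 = 2.75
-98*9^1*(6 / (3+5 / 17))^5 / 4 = -3105227259 / 702464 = -4420.48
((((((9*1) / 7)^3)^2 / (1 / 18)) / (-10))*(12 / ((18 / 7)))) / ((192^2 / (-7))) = 177147 / 24586240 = 0.01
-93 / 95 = -0.98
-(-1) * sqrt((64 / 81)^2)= 64 / 81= 0.79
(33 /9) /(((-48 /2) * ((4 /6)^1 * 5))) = -11 /240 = -0.05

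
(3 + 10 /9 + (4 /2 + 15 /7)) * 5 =2600 /63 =41.27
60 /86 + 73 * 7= 511.70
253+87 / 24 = 256.62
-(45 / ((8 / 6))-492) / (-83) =-1833 / 332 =-5.52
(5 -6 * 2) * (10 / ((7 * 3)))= -10 / 3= -3.33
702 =702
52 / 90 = 26 / 45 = 0.58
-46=-46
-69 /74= -0.93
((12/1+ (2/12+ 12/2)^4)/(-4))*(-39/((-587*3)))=-24566269/3043008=-8.07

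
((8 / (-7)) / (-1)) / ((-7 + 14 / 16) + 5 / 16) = -128 / 651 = -0.20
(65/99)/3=65/297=0.22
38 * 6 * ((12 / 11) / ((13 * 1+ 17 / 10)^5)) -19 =-1593977430107 / 83895148953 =-19.00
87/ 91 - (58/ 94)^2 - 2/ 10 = 377241/ 1005095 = 0.38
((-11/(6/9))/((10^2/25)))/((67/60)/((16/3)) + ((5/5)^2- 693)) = 440/73791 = 0.01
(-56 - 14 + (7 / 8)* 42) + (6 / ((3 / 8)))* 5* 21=6587 / 4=1646.75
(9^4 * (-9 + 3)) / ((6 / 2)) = -13122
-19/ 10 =-1.90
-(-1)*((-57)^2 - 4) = 3245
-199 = -199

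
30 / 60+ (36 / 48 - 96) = -379 / 4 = -94.75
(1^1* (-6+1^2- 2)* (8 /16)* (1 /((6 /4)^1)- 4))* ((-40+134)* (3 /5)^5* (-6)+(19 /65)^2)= -161816641 /316875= -510.66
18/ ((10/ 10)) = 18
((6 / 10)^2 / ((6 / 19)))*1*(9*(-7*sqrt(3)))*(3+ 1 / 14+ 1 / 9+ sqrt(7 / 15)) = -22857*sqrt(3) / 100-3591*sqrt(35) / 250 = -480.87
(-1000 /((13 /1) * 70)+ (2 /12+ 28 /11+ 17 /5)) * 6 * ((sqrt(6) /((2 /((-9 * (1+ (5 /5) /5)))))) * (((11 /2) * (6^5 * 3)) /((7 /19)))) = -900817846704 * sqrt(6) /15925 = -138558497.68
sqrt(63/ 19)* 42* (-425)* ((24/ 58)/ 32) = -80325* sqrt(133)/ 2204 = -420.31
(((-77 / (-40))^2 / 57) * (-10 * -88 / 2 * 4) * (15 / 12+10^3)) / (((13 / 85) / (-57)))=-4440435615 / 104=-42696496.30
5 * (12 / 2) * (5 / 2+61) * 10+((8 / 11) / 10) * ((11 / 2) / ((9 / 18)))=95254 / 5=19050.80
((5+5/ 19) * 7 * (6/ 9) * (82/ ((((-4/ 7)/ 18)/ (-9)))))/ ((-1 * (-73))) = 10848600/ 1387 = 7821.63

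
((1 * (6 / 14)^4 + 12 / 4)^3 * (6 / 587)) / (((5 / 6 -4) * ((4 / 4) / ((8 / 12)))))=-9275152375296 / 154371876152753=-0.06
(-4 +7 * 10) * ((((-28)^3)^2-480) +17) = 31804729506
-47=-47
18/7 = 2.57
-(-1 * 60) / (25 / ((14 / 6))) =28 / 5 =5.60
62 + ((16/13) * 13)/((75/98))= 6218/75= 82.91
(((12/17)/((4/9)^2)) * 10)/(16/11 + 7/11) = 13365/782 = 17.09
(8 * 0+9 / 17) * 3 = 1.59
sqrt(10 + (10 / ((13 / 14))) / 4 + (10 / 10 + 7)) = sqrt(3497) / 13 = 4.55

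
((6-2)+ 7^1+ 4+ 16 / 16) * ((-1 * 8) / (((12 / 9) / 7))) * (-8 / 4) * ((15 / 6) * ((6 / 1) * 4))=80640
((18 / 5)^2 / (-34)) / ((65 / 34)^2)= -11016 / 105625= -0.10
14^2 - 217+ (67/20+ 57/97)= -33101/1940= -17.06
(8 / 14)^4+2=5058 / 2401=2.11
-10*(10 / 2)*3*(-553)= 82950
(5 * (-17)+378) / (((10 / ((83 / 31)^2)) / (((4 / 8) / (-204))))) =-2018477 / 3920880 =-0.51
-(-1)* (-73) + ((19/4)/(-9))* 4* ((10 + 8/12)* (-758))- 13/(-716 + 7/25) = 16996.06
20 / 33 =0.61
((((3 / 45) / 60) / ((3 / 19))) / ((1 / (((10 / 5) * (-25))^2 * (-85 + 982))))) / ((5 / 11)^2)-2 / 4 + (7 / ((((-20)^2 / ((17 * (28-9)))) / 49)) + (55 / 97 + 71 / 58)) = 76656.15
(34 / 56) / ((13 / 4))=17 / 91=0.19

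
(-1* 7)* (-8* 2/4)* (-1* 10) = -280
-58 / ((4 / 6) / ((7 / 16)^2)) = -4263 / 256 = -16.65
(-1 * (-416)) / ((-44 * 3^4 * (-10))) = 52 / 4455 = 0.01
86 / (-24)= -43 / 12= -3.58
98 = 98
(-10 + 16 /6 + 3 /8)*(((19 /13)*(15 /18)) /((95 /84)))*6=-1169 /26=-44.96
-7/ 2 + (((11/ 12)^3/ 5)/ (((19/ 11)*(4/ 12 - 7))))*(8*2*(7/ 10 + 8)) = -1222589/ 228000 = -5.36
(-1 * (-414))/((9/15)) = 690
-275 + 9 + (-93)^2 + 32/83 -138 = 8245.39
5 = 5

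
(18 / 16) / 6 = 3 / 16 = 0.19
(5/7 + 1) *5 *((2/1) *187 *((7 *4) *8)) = 718080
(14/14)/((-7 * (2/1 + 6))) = -1/56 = -0.02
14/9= 1.56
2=2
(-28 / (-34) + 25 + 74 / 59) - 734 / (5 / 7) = -5017619 / 5015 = -1000.52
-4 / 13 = -0.31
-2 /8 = -1 /4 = -0.25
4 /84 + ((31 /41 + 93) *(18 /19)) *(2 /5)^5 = 48931399 /51121875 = 0.96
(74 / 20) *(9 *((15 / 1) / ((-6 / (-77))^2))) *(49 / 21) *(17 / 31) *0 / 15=0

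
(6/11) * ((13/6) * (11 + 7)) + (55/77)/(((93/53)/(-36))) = 15798/2387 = 6.62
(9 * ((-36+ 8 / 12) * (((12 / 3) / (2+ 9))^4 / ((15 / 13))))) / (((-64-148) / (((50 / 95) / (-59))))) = -3328 / 16412561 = -0.00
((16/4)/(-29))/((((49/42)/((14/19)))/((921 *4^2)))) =-707328/551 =-1283.72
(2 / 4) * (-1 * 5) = -5 / 2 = -2.50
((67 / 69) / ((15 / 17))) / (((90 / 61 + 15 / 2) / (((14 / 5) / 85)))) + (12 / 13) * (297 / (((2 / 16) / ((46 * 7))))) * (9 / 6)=390183852467668 / 368330625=1059330.47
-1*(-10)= 10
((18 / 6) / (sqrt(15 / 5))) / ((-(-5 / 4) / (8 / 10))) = 16*sqrt(3) / 25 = 1.11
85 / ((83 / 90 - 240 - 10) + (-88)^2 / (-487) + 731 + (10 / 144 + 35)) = 4967400 / 29283713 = 0.17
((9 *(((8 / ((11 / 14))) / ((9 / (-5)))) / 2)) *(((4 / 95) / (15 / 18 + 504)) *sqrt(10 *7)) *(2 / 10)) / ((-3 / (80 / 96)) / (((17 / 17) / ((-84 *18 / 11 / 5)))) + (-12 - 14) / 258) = -866880 *sqrt(70) / 201847989239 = -0.00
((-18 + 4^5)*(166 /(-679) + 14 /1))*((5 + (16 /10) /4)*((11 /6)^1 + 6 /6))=143759412 /679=211722.26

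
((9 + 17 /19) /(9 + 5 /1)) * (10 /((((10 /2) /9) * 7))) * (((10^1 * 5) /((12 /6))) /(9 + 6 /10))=17625 /3724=4.73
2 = 2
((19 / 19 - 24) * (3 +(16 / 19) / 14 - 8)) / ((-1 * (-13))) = 15111 / 1729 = 8.74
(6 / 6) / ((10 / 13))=13 / 10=1.30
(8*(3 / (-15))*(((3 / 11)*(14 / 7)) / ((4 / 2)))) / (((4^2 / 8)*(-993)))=4 / 18205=0.00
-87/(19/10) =-870/19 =-45.79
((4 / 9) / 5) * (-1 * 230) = -184 / 9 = -20.44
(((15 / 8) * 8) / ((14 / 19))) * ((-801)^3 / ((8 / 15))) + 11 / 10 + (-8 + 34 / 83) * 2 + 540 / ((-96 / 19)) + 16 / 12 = -2735287755702521 / 139440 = -19616234622.08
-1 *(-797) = 797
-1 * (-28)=28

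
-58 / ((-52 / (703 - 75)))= 700.46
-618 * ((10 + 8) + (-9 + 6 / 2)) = -7416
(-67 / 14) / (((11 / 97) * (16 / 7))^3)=-2996305459 / 10903552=-274.80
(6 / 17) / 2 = 3 / 17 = 0.18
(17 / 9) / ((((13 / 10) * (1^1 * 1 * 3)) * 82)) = 85 / 14391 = 0.01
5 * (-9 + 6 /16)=-345 /8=-43.12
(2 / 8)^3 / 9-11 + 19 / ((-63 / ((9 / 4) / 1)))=-47081 / 4032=-11.68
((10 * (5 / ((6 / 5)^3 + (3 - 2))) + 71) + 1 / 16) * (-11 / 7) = -487717 / 3472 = -140.47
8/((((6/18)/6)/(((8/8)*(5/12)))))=60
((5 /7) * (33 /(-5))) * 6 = -198 /7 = -28.29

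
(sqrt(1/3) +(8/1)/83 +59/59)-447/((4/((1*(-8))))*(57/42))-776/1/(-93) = sqrt(3)/3 +97995553/146661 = 668.75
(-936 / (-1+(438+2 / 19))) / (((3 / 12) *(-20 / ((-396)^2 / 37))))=253528704 / 139675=1815.13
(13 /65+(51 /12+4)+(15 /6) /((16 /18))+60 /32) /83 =1051 /6640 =0.16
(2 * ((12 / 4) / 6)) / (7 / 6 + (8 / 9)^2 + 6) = 0.13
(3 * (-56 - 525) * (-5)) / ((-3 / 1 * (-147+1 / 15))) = 43575 / 2204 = 19.77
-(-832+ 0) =832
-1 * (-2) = 2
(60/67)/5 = 12/67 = 0.18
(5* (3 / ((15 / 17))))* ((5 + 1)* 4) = 408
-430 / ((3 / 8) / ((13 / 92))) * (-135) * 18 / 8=1131975 / 23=49216.30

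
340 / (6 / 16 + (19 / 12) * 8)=8160 / 313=26.07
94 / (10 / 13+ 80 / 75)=9165 / 179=51.20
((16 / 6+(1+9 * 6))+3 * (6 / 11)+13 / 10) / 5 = 19999 / 1650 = 12.12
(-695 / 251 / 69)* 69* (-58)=160.60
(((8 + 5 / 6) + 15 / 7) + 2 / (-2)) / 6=419 / 252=1.66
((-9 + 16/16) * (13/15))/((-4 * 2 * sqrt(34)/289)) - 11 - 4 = -15 + 221 * sqrt(34)/30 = 27.95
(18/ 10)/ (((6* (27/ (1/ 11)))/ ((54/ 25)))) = 3/ 1375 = 0.00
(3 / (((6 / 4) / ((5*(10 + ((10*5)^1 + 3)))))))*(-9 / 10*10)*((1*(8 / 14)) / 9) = -360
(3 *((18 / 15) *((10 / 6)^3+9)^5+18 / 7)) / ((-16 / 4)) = -47243178816581 / 111602610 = -423316.07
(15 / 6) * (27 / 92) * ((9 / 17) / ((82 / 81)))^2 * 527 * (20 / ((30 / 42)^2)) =21795989733 / 5258168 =4145.17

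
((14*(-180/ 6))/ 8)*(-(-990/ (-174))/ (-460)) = -3465/ 5336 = -0.65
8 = 8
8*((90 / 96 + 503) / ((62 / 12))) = 24189 / 31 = 780.29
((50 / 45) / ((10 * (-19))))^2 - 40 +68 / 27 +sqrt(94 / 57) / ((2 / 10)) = -1095995 / 29241 +5 * sqrt(5358) / 57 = -31.06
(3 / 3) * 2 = 2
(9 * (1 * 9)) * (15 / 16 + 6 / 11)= 120.12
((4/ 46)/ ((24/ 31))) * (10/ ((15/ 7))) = 217/ 414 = 0.52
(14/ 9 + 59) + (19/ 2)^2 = 150.81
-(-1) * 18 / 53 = 18 / 53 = 0.34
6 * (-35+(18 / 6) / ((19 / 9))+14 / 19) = -3744 / 19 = -197.05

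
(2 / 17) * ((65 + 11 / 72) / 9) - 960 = -5282989 / 5508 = -959.15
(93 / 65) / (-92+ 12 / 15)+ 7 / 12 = 0.57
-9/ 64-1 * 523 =-33481/ 64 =-523.14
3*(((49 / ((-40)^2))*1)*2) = 147 / 800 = 0.18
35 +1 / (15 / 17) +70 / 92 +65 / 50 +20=20077 / 345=58.19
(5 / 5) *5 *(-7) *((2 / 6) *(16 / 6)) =-280 / 9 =-31.11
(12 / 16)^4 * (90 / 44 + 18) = 35721 / 5632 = 6.34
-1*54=-54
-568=-568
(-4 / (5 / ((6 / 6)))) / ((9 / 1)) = -4 / 45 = -0.09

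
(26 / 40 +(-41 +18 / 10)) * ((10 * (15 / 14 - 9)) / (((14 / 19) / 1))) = 4148.06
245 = 245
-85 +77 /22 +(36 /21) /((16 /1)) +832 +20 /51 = 1072427 /1428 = 751.00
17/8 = 2.12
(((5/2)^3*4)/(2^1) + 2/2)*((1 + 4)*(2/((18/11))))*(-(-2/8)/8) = 2365/384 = 6.16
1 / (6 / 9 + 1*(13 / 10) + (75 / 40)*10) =60 / 1243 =0.05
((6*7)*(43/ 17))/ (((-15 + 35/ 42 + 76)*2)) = 774/ 901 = 0.86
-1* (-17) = 17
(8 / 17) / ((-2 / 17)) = -4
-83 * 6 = -498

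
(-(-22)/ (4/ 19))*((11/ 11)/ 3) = 209/ 6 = 34.83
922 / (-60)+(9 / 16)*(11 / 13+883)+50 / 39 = 251201 / 520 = 483.08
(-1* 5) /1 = -5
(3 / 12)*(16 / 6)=2 / 3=0.67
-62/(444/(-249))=34.77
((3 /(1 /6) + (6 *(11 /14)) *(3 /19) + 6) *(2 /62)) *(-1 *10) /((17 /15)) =-493650 /70091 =-7.04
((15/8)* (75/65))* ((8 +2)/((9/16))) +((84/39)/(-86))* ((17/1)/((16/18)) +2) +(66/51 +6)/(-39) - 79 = -361885/8772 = -41.25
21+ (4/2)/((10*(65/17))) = 6842/325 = 21.05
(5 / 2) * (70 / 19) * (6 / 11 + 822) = 1583400 / 209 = 7576.08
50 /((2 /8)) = 200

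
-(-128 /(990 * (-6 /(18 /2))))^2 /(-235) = 1024 /6397875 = 0.00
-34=-34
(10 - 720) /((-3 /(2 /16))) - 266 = -2837 /12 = -236.42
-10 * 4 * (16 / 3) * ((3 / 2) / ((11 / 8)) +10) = -78080 / 33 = -2366.06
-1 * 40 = -40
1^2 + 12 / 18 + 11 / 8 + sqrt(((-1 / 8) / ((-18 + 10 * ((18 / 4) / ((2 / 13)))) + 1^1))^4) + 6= 131762837 / 14572848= 9.04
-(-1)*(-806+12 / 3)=-802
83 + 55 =138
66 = 66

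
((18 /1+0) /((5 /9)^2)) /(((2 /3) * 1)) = 2187 /25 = 87.48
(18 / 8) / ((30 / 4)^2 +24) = 3 / 107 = 0.03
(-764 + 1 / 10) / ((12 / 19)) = -145141 / 120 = -1209.51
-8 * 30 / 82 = -2.93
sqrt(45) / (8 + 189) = 3* sqrt(5) / 197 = 0.03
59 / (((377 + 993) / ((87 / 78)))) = 1711 / 35620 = 0.05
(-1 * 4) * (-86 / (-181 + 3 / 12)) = -1376 / 723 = -1.90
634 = 634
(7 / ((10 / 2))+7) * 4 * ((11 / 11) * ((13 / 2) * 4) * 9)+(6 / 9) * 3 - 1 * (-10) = 39372 / 5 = 7874.40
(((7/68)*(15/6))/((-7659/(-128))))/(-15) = -112/390609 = -0.00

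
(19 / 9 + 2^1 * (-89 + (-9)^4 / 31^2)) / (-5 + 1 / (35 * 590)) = 28975357250 / 893000601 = 32.45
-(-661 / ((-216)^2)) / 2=661 / 93312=0.01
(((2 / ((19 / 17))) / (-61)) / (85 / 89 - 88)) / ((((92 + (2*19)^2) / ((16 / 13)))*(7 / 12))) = 1513 / 3268273372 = 0.00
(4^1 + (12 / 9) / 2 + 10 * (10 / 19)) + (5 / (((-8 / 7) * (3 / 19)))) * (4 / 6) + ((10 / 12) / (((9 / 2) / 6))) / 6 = -17149 / 2052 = -8.36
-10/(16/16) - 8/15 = -10.53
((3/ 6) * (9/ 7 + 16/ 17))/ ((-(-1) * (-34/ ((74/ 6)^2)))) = -362785/ 72828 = -4.98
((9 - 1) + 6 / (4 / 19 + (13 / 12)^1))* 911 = 3396208 / 295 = 11512.57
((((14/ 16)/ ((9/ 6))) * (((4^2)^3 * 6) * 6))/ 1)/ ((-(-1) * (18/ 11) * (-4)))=-39424/ 3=-13141.33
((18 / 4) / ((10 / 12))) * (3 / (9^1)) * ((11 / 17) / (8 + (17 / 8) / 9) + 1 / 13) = 183393 / 655265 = 0.28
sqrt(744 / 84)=sqrt(434) / 7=2.98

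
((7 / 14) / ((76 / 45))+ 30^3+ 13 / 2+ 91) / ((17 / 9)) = 37069785 / 2584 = 14345.89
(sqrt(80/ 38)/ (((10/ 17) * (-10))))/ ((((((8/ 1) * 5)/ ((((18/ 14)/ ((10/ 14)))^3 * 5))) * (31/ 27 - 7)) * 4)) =334611 * sqrt(190)/ 600400000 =0.01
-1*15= -15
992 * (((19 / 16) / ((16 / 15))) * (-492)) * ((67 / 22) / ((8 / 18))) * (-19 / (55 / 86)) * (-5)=-535366304955 / 968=-553064364.62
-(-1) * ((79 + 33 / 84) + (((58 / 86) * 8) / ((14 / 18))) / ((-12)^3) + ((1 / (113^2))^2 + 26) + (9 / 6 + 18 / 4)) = 131199809125177 / 1177854135864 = 111.39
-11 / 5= -2.20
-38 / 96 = -19 / 48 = -0.40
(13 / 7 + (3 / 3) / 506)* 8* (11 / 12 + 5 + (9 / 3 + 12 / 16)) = 254620 / 1771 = 143.77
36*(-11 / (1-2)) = 396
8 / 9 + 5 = 53 / 9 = 5.89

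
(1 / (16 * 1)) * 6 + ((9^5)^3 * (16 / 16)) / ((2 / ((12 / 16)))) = 308836698141975 / 4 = 77209174535493.75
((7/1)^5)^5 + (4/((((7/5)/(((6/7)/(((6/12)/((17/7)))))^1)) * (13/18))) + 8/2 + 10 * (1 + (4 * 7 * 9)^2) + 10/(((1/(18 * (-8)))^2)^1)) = 5979824975081623249095879/4459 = 1341068619663965743237.47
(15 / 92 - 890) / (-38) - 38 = -50983 / 3496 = -14.58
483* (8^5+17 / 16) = 15827457.19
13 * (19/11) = 247/11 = 22.45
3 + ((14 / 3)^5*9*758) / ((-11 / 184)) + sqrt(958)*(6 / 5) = -75011388037 / 297 + 6*sqrt(958) / 5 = -252563558.94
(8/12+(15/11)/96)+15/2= 8639/1056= 8.18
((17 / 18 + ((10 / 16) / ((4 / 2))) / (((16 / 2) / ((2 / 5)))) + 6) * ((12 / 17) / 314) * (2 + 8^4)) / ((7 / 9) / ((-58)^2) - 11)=-20725034643 / 3555417604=-5.83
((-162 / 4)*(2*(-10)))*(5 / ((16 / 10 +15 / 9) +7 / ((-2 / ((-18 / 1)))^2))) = 30375 / 4277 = 7.10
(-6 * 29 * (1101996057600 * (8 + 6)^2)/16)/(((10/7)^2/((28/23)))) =-32226971067744768/23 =-1401172655119337.74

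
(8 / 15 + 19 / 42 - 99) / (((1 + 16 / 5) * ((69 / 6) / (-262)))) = 599194 / 1127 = 531.67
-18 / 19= -0.95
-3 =-3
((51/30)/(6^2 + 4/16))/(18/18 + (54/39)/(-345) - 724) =-10166/156729195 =-0.00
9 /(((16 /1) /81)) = 729 /16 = 45.56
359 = 359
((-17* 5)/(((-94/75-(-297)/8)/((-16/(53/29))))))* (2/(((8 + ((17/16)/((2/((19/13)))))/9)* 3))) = 2362613760/1381410709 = 1.71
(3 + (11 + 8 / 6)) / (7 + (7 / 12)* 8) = 46 / 35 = 1.31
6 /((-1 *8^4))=-3 /2048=-0.00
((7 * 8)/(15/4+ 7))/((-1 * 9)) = -224/387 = -0.58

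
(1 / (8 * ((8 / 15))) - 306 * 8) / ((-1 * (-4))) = -156657 / 256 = -611.94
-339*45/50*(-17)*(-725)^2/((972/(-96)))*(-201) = 54121293500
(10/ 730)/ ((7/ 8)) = 0.02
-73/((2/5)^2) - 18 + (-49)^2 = 1926.75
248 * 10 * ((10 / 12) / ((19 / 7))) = 43400 / 57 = 761.40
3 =3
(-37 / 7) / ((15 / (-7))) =37 / 15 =2.47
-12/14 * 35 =-30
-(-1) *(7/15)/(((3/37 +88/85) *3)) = 4403/31599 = 0.14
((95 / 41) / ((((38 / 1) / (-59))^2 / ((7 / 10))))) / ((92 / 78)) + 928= 931.31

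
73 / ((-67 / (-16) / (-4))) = -4672 / 67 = -69.73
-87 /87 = -1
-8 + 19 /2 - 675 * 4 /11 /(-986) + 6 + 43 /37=3576043 /401302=8.91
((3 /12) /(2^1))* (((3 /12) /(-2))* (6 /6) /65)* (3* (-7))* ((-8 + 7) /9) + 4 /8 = 6233 /12480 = 0.50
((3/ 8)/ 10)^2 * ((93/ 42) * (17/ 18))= 527/ 179200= 0.00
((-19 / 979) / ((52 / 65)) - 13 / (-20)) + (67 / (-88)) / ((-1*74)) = 1843111 / 2897840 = 0.64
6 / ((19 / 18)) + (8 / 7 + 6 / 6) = 7.83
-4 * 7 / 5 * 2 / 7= -8 / 5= -1.60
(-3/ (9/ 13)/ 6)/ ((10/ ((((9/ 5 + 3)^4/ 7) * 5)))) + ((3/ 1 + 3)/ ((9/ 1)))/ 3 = -1069522/ 39375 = -27.16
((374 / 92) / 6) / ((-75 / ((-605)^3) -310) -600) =-97435855 / 130866253116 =-0.00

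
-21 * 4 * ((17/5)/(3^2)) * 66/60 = -2618/75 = -34.91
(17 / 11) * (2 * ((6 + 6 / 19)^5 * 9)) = 7614259200000 / 27237089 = 279554.81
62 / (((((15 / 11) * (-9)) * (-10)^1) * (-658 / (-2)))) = 0.00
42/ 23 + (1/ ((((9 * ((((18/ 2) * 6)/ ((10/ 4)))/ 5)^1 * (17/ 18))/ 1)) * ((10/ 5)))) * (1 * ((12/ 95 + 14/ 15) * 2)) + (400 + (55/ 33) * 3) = 244824556/ 601749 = 406.85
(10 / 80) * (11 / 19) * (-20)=-55 / 38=-1.45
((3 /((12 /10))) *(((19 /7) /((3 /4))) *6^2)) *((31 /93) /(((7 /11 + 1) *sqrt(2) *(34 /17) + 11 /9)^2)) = 1672939354680 /267024707047 - 584042374080 *sqrt(2) /267024707047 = 3.17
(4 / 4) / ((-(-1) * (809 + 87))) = 1 / 896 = 0.00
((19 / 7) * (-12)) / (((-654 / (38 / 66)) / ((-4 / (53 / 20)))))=-57760 / 1334487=-0.04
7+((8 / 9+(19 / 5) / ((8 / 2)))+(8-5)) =2131 / 180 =11.84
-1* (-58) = 58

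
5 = 5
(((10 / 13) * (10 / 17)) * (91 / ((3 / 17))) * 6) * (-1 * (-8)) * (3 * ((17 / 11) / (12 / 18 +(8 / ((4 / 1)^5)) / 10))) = 2193408000 / 28193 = 77799.74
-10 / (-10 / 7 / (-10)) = -70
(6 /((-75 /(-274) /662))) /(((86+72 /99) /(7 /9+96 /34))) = 1099392668 /1824525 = 602.56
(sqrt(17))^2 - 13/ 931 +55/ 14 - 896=-1629409/ 1862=-875.09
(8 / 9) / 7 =0.13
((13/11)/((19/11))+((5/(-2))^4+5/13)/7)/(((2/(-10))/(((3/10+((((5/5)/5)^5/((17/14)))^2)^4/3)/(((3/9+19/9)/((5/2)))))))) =-5444916043897957933950237929961742697098923/561638018837617710232734680175781250000000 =-9.69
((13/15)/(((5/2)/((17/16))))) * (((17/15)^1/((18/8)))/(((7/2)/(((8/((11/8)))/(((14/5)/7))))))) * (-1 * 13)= -1562912/155925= -10.02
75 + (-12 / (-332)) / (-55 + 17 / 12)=4002639 / 53369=75.00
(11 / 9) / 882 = 11 / 7938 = 0.00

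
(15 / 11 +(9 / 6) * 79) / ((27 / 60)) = 2930 / 11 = 266.36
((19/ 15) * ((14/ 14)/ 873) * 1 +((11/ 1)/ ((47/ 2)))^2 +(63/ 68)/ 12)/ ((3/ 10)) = 2342810627/ 2360431368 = 0.99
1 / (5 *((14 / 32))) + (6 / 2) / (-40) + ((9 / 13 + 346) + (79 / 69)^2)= 6037531351 / 17330040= 348.39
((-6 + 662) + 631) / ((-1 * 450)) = -143 / 50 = -2.86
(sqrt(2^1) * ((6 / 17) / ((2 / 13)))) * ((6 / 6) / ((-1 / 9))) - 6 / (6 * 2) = -29.70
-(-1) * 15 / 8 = 15 / 8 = 1.88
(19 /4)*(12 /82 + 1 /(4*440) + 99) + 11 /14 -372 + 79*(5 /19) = 4626772247 /38389120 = 120.52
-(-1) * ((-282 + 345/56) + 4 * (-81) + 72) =-29559/56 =-527.84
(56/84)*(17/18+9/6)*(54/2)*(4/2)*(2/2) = 88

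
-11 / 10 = -1.10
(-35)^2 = 1225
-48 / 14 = -24 / 7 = -3.43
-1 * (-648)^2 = -419904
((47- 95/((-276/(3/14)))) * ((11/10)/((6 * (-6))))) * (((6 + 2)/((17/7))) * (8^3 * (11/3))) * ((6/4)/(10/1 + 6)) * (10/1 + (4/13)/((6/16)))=-9023.37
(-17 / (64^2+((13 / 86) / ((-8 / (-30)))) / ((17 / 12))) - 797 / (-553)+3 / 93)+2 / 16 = 1309504158975 / 821346775928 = 1.59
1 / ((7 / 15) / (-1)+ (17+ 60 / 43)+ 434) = 645 / 291494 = 0.00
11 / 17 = 0.65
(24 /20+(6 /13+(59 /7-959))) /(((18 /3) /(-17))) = 1223303 /455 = 2688.58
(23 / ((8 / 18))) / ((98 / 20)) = 1035 / 98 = 10.56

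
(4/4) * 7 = 7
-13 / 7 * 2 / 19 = -0.20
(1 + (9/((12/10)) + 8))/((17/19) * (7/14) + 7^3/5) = 1045/4373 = 0.24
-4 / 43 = -0.09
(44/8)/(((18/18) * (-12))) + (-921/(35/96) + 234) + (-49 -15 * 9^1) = -2080369/840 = -2476.63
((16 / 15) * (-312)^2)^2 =269535412224 / 25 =10781416488.96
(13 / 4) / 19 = 13 / 76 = 0.17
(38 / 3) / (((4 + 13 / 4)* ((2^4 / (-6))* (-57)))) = 1 / 87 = 0.01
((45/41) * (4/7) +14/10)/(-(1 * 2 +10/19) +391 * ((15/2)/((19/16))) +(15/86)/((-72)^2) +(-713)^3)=-8213712768/1468633144148981755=-0.00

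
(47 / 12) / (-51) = -47 / 612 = -0.08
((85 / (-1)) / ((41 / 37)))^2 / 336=17.51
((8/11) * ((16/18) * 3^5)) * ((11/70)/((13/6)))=5184/455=11.39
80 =80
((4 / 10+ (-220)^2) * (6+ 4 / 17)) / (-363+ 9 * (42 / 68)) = -51304424 / 60765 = -844.31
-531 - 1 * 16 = -547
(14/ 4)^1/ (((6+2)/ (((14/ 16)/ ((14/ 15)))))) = 105/ 256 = 0.41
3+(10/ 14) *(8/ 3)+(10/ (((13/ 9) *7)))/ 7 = 9643/ 1911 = 5.05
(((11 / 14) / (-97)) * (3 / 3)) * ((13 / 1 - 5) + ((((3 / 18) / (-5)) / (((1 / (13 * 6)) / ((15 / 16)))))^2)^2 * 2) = -28331435 / 44498944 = -0.64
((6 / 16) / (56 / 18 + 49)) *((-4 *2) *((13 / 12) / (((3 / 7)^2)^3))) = -218491 / 21708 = -10.06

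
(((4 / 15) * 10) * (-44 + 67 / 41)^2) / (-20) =-2011446 / 8405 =-239.32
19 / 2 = 9.50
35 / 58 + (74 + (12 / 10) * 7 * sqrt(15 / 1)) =107.14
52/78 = 0.67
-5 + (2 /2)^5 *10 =5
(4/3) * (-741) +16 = -972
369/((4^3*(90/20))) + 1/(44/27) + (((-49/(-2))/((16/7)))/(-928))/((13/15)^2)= 103758019/55204864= 1.88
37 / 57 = 0.65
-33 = -33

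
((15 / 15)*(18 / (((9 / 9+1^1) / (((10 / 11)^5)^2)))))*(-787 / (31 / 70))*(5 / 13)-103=-25867136557762909 / 10452782114203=-2474.67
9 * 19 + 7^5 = 16978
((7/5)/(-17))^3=-343/614125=-0.00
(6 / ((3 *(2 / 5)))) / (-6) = -5 / 6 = -0.83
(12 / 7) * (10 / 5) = 24 / 7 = 3.43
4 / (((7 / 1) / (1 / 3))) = 0.19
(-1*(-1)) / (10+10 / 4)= 0.08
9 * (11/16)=99/16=6.19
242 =242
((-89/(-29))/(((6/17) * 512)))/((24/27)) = 4539/237568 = 0.02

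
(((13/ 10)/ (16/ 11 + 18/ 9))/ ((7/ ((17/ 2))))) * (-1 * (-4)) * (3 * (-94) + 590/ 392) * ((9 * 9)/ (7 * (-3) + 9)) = 3608525349/ 1042720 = 3460.68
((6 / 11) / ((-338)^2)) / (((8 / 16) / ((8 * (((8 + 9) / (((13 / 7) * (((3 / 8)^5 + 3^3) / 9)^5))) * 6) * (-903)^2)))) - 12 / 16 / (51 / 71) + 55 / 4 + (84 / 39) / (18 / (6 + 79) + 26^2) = 6062112640566559619672723306178951358 / 226463012823651017084519898266582079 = 26.77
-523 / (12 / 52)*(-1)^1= 6799 / 3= 2266.33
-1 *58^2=-3364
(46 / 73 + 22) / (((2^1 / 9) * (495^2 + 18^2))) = 826 / 1990053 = 0.00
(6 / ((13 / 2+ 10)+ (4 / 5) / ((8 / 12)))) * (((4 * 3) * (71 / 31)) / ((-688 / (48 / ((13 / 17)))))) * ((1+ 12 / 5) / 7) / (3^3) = -328304 / 21470631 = -0.02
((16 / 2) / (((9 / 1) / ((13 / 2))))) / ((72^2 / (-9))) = -13 / 1296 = -0.01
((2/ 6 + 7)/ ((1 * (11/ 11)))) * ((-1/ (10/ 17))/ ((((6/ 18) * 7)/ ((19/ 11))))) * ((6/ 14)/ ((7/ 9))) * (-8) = 69768/ 1715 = 40.68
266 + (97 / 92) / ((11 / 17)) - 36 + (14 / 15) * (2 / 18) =31659383 / 136620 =231.73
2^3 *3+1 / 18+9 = 33.06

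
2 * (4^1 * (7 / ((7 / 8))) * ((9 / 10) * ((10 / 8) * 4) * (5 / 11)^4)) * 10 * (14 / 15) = 1680000 / 14641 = 114.75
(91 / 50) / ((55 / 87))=7917 / 2750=2.88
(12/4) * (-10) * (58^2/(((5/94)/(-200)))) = 379459200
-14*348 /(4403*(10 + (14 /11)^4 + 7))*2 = -6793424 /60239959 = -0.11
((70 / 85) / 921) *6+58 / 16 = 151575 / 41752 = 3.63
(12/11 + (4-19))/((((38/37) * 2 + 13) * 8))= -5661/49016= -0.12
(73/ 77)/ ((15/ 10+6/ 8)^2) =1168/ 6237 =0.19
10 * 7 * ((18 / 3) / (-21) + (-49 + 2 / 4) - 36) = -5935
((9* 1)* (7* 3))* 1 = 189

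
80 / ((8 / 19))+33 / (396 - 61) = 190.10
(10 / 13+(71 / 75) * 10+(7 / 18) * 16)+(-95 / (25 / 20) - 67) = -74027 / 585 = -126.54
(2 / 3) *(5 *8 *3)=80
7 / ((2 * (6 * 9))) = 7 / 108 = 0.06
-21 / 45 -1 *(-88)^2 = -116167 / 15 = -7744.47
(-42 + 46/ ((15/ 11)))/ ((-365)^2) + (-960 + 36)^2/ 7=243737801876/ 1998375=121968.00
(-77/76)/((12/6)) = -77/152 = -0.51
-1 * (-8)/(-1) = -8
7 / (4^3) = 7 / 64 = 0.11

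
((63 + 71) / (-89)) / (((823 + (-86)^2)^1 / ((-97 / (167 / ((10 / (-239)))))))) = -129980 / 29196000283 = -0.00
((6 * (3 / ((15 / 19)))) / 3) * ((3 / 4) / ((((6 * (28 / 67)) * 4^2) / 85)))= 12.08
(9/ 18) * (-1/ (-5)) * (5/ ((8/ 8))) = 1/ 2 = 0.50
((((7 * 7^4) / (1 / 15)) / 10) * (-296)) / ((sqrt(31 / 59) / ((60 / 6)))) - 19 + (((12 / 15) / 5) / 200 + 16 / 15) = -74623080 * sqrt(1829) / 31 - 67247 / 3750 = -102948116.36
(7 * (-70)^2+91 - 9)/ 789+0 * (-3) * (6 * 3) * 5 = 34382/ 789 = 43.58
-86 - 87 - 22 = -195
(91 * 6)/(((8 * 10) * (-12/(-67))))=6097/160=38.11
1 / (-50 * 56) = -1 / 2800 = -0.00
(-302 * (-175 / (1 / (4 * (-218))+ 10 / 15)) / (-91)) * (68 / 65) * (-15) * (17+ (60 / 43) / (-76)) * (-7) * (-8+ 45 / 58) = 81978244912267200 / 6971167697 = 11759614.53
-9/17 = -0.53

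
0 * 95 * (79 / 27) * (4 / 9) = 0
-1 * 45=-45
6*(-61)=-366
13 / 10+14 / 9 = 257 / 90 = 2.86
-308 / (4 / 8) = -616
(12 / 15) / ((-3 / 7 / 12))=-112 / 5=-22.40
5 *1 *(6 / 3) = 10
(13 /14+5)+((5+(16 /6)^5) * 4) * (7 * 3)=13328059 /1134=11753.14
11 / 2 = 5.50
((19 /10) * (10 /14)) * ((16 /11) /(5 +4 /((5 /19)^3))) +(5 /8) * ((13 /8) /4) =145309305 /553138432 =0.26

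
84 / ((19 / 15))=1260 / 19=66.32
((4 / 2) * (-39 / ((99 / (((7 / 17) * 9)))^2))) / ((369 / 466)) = -593684 / 4301187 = -0.14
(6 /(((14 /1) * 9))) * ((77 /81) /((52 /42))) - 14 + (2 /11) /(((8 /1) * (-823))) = -532444195 /38131236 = -13.96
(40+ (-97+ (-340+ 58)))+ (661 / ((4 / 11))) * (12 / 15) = 5576 / 5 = 1115.20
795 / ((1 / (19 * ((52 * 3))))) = 2356380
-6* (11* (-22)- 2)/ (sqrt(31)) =1464* sqrt(31)/ 31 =262.94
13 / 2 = 6.50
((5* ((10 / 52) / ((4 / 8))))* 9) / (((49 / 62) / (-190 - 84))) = -3822300 / 637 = -6000.47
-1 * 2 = -2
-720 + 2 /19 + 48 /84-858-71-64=-1712.32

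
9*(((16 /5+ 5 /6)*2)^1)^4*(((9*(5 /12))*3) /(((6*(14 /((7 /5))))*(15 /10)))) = 214358881 /45000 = 4763.53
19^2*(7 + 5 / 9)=24548 / 9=2727.56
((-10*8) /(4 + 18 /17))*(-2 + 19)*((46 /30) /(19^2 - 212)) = -53176 /19221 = -2.77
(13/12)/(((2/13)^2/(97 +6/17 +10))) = 4009525/816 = 4913.63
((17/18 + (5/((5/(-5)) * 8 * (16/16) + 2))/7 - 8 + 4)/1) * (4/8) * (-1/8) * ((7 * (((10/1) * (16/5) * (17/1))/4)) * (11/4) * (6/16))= 4675/24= 194.79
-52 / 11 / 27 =-52 / 297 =-0.18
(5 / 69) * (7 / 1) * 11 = 385 / 69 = 5.58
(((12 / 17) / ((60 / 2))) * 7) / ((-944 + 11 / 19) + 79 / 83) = -11039 / 63166645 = -0.00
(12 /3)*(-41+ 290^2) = 336236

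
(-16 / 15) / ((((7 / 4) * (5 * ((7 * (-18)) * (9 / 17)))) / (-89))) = -48416 / 297675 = -0.16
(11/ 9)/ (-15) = -11/ 135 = -0.08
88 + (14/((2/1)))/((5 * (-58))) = 25513/290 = 87.98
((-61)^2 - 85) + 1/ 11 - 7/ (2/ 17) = 78685/ 22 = 3576.59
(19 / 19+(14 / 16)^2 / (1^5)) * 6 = 339 / 32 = 10.59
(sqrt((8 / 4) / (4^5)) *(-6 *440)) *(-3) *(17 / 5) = 1683 *sqrt(2) / 2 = 1190.06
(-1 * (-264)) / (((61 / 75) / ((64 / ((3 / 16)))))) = 6758400 / 61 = 110793.44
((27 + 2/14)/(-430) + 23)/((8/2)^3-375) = -6904/93611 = -0.07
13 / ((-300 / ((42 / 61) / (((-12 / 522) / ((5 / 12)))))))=2639 / 4880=0.54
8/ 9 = 0.89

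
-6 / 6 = -1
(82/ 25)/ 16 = 41/ 200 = 0.20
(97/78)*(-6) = -97/13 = -7.46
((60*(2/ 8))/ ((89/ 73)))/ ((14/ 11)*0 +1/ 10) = 10950/ 89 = 123.03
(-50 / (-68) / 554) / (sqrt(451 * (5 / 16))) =0.00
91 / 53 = 1.72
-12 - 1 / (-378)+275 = 99415 / 378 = 263.00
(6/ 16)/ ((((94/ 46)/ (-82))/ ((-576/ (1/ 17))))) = 6925392/ 47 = 147348.77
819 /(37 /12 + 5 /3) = 3276 /19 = 172.42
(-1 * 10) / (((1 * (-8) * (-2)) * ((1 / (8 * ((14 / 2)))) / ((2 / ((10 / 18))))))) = -126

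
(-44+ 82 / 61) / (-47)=2602 / 2867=0.91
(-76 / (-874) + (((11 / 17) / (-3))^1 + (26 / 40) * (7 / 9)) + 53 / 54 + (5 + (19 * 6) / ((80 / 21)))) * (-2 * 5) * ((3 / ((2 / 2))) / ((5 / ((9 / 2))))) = -3064343 / 3128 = -979.65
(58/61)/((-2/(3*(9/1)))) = -12.84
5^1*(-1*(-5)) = 25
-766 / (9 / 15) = -3830 / 3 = -1276.67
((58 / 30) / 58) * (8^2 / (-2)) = -16 / 15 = -1.07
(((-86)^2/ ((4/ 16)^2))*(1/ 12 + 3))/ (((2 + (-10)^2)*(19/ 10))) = 5473040/ 2907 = 1882.71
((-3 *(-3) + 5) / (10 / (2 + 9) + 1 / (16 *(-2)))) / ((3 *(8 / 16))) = 10.63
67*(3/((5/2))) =402/5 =80.40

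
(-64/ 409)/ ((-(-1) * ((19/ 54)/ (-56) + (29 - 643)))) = 193536/ 759412795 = 0.00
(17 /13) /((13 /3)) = 51 /169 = 0.30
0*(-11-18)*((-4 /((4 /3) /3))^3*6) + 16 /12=4 /3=1.33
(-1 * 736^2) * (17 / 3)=-9208832 / 3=-3069610.67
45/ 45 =1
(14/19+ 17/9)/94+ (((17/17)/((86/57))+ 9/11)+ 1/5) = 32482036/19007505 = 1.71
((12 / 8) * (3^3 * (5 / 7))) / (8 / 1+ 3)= 405 / 154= 2.63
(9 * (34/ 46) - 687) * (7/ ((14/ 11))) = -86064/ 23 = -3741.91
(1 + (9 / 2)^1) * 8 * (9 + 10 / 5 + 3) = 616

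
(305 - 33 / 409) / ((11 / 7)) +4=890980 / 4499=198.04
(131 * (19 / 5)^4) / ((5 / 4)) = 68288204 / 3125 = 21852.23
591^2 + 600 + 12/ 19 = 6647751/ 19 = 349881.63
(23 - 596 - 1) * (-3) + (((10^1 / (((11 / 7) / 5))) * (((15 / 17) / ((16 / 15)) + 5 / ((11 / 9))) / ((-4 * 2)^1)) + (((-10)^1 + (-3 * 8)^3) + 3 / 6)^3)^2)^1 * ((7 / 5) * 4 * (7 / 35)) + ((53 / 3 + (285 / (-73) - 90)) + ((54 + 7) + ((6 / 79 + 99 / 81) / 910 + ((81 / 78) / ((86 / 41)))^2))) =96523516282710579866587126097394507381898672583 / 12297665199925039334400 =7848930241107795071678202.00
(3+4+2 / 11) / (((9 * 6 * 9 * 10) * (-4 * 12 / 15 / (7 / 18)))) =-553 / 3079296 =-0.00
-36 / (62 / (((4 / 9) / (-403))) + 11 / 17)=1224 / 1911407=0.00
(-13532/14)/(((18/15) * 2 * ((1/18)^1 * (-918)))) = 995/126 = 7.90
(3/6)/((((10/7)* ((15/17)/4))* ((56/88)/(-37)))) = -6919/75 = -92.25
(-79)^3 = -493039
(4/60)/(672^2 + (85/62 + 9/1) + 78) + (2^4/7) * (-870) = -5847169845166/2940387135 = -1988.57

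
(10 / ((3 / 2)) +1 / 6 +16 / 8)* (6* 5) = 265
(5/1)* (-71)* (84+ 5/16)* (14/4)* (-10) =16761325/16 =1047582.81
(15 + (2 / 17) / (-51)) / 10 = 1.50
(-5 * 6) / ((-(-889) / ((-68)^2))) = -138720 / 889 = -156.04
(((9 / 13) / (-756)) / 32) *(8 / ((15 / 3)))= -1 / 21840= -0.00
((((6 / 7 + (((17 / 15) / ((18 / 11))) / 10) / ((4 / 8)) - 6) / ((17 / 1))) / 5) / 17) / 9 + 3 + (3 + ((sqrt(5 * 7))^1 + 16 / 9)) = sqrt(35) + 955820209 / 122897250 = 13.69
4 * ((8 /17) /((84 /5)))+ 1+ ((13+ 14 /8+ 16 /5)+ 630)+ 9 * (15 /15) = 4698563 /7140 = 658.06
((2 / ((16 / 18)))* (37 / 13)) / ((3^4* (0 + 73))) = 37 / 34164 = 0.00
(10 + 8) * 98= 1764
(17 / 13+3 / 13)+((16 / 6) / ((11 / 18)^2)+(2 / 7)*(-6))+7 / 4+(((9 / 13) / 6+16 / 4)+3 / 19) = 10868785 / 836836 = 12.99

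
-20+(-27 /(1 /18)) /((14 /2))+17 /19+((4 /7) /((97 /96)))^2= -772735161 /8759779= -88.21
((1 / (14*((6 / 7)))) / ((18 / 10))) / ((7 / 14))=5 / 54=0.09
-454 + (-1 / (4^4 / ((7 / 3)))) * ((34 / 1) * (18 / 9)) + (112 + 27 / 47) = -3086617 / 9024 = -342.05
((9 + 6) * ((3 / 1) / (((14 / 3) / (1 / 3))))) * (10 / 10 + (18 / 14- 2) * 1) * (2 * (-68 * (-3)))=18360 / 49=374.69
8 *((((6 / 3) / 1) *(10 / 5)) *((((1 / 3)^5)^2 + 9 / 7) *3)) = 17006336 / 137781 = 123.43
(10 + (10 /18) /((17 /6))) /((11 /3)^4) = 14040 /248897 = 0.06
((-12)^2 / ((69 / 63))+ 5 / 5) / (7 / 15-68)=-45705 / 23299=-1.96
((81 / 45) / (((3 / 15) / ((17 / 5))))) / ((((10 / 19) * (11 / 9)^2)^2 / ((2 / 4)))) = 24.75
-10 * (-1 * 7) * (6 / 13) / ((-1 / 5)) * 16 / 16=-2100 / 13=-161.54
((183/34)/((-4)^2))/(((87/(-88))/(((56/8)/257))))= -4697/506804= -0.01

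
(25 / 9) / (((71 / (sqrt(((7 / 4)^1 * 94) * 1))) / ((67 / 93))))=1675 * sqrt(658) / 118854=0.36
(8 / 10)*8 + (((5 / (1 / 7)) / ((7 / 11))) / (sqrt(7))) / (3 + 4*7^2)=55*sqrt(7) / 1393 + 32 / 5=6.50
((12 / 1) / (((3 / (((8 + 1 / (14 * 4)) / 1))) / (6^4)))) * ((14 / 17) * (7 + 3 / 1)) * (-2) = -11638080 / 17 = -684592.94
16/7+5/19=339/133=2.55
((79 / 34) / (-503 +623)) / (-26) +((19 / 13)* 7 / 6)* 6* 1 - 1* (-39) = 401717 / 8160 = 49.23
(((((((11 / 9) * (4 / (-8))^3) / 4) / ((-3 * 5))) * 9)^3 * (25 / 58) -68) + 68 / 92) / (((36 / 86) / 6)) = -17067520485881 / 17703567360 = -964.07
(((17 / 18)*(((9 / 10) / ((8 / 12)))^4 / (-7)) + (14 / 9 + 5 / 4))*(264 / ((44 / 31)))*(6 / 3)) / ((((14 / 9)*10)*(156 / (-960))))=-4419871779 / 12740000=-346.93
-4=-4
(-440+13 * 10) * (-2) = 620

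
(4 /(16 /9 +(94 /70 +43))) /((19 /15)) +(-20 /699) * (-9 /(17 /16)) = 84963405 /273340688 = 0.31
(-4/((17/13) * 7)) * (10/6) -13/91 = -311/357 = -0.87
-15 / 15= -1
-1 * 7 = -7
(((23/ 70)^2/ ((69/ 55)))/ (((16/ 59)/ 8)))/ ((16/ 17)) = 253759/ 94080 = 2.70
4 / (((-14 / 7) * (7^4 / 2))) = -4 / 2401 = -0.00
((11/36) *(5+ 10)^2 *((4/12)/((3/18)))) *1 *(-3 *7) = -2887.50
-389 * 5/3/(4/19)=-36955/12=-3079.58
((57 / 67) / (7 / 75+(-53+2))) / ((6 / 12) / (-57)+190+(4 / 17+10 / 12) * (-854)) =4142475 / 179119326193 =0.00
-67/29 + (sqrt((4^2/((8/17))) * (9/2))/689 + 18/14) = -208/203 + 3 * sqrt(17)/689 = -1.01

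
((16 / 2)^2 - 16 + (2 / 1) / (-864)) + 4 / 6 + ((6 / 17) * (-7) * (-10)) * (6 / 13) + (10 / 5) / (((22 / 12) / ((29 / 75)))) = 1588123577 / 26254800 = 60.49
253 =253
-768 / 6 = -128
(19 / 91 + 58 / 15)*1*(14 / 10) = 5563 / 975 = 5.71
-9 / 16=-0.56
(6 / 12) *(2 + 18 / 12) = 1.75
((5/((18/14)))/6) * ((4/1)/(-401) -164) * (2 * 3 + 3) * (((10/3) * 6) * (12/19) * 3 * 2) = -552451200/7619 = -72509.67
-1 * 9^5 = -59049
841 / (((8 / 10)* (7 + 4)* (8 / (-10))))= -21025 / 176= -119.46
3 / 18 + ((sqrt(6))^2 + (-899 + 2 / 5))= -26773 / 30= -892.43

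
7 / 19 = 0.37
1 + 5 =6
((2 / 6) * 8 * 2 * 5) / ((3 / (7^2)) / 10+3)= 39200 / 4419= 8.87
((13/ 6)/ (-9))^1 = -13/ 54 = -0.24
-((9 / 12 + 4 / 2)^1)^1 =-11 / 4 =-2.75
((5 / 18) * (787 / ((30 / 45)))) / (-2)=-3935 / 24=-163.96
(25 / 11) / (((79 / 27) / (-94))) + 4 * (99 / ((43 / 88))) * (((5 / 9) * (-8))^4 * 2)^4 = 2312250962979810736929749564400850 / 7693533932980749183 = 300544714967411.90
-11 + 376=365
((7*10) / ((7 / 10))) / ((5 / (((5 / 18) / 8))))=25 / 36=0.69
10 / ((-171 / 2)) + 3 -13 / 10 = 2707 / 1710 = 1.58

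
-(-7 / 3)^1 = 7 / 3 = 2.33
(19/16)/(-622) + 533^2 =2827253709/9952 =284089.00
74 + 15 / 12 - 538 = -1851 / 4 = -462.75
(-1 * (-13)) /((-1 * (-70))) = 13 /70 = 0.19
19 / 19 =1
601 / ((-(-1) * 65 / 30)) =3606 / 13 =277.38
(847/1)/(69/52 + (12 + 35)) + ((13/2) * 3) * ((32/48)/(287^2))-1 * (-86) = 3061330921/29570471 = 103.53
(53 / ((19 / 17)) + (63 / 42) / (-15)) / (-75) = -2997 / 4750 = -0.63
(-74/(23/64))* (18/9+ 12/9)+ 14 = -672.38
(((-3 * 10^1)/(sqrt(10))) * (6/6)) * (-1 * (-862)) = -2586 * sqrt(10) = -8177.65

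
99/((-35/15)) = -297/7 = -42.43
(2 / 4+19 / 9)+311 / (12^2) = 4.77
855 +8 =863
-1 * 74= -74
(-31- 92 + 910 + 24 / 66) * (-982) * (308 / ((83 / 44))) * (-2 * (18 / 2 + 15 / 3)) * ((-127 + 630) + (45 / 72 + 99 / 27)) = 148835315952400 / 83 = 1793196577739.76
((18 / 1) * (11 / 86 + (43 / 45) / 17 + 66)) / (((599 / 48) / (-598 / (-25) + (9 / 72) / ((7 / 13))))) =51963655302 / 22537375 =2305.67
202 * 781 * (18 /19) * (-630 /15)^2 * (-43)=-215398138032 /19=-11336744106.95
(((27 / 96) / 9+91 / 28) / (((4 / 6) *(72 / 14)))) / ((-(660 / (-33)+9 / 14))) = 1715 / 34688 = 0.05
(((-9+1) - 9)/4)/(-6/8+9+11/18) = -153/319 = -0.48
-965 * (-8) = 7720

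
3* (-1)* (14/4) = -21/2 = -10.50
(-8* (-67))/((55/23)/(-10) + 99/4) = 49312/2255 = 21.87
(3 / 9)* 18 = 6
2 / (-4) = -1 / 2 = -0.50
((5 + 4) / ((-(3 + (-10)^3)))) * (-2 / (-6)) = 3 / 997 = 0.00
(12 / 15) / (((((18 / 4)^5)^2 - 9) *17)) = 4096 / 296375890725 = 0.00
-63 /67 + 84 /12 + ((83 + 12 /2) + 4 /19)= 121279 /1273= 95.27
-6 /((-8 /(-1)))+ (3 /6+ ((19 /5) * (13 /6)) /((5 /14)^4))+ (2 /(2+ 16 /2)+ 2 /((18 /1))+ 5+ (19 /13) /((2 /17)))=765693281 /1462500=523.55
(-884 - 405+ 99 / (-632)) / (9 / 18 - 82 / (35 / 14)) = 4073735 / 102068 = 39.91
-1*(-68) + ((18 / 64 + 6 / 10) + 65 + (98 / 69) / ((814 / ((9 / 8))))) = 200524921 / 1497760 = 133.88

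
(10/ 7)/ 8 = 0.18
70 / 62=35 / 31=1.13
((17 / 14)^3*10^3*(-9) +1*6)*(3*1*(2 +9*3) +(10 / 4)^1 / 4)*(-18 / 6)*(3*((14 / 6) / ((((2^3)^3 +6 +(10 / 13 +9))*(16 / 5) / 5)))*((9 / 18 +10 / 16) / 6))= 3776245167825 / 229505024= 16453.87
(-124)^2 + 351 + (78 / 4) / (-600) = 6290787 / 400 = 15726.97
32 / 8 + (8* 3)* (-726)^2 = 12649828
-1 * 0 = 0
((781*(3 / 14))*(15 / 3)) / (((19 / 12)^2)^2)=121461120 / 912247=133.14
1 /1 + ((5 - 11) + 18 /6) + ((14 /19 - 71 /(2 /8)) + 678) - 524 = -2494 /19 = -131.26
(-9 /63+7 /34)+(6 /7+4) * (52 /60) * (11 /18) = 12097 /4590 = 2.64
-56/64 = -7/8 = -0.88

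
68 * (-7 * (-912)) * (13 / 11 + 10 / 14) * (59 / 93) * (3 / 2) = 267102912 / 341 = 783293.00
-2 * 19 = -38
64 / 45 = 1.42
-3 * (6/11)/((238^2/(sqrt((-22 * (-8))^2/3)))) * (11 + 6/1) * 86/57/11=-0.01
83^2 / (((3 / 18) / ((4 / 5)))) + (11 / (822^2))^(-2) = 2282764344936 / 605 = 3773164206.51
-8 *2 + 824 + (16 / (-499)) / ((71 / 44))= 28625928 / 35429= 807.98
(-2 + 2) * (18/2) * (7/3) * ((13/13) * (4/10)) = 0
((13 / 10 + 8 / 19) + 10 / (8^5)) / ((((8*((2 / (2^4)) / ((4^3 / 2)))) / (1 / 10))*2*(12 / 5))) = 1.15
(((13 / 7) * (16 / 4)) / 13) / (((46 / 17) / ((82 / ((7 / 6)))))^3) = 292558066272 / 29212967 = 10014.66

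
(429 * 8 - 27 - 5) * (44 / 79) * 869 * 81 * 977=130227847200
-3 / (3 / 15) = -15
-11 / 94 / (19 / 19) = -11 / 94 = -0.12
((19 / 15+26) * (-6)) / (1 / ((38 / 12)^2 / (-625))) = 147649 / 56250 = 2.62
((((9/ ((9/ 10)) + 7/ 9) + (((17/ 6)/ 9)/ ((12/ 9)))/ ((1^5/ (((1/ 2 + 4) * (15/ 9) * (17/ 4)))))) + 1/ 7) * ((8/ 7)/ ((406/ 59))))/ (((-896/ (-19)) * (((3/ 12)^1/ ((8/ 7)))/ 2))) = 83376617/ 140372064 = 0.59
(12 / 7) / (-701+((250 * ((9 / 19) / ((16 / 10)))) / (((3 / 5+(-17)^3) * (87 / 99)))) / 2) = -1299231552 / 531283932347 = -0.00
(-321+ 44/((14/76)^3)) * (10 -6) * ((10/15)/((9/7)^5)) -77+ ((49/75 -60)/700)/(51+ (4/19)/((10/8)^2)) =15125777695875419/3011906438100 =5021.99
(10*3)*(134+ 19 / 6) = 4115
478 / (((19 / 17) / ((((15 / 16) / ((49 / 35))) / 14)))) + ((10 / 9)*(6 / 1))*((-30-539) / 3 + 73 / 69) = -423783645 / 342608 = -1236.93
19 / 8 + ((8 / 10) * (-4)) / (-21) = 2123 / 840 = 2.53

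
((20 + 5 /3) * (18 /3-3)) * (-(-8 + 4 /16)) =2015 /4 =503.75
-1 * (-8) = 8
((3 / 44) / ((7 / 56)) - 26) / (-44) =70 / 121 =0.58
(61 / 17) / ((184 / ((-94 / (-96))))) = 2867 / 150144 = 0.02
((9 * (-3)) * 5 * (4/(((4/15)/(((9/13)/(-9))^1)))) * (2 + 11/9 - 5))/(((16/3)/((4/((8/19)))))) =-12825/26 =-493.27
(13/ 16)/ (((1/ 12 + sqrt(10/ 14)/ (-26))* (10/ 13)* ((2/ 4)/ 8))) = 79092* sqrt(35)/ 5015 + 1199562/ 5015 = 332.50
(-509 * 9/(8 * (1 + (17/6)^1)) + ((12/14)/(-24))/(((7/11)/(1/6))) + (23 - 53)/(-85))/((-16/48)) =68529527/153272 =447.11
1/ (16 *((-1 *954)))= -1/ 15264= -0.00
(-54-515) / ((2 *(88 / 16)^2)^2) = -2276 / 14641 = -0.16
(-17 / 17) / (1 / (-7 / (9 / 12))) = 28 / 3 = 9.33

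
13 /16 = 0.81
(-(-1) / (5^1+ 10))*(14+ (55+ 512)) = 581 / 15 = 38.73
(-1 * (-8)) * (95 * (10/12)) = 1900/3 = 633.33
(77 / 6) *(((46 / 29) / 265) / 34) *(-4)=-3542 / 391935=-0.01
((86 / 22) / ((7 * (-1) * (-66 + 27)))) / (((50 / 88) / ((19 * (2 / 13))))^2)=10928192 / 28835625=0.38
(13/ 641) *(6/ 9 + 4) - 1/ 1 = -1741/ 1923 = -0.91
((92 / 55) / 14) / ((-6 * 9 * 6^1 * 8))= -23 / 498960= -0.00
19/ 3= 6.33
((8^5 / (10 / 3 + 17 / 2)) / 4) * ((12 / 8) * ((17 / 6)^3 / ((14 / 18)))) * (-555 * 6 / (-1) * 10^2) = 5025881088000 / 497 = 10112436796.78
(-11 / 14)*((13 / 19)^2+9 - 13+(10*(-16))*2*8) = 1454255 / 722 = 2014.20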